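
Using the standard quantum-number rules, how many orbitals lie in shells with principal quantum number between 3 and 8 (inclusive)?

199

Shell n has n² orbitals: 3²=9 + 4²=16 + 5²=25 + 6²=36 + 7²=49 + 8²=64 = 199 orbitals.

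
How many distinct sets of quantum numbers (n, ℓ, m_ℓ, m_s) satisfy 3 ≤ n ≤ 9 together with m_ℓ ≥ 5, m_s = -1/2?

20

Count contributing orbitals for each principal shell:
n=6 → 1; n=7 → 3; n=8 → 6; n=9 → 10.
Orbitals: 1 + 3 + 6 + 10 = 20. With m_s fixed to -1/2 there is one state per orbital, so 20 states.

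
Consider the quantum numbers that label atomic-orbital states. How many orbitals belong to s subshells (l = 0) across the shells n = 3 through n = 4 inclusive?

An s subshell (l = 0) exists for every n ≥ 1, so shells n = 3, 4 each contribute one — 2 subshells.
Since each s subshell has 2·0+1 = 1 orbital, the total is 2 × 1 = 2.

2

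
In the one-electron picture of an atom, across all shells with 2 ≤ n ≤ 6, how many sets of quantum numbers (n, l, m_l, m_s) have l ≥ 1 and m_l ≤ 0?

100

For each n in the range, tally the orbitals obeying l ≥ 1 and m_l ≤ 0:
n=2 → 2; n=3 → 5; n=4 → 9; n=5 → 14; n=6 → 20.
Orbitals: 2 + 5 + 9 + 14 + 20 = 50. Including both spin states (m_s = ±1/2) gives 2 × 50 = 100 states.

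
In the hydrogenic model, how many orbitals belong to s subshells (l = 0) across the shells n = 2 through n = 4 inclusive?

3

An s subshell (l = 0) exists for every n ≥ 1, so shells n = 2, 3, 4 each contribute one — 3 subshells.
Since each s subshell has 2·0+1 = 1 orbital, the total is 3 × 1 = 3.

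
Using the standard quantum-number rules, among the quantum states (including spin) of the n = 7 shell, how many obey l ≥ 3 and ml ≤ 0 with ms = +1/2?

Go through l = 0, …, 6 (the values permitted for n = 7).
Per l-value: l=3 → 4; l=4 → 5; l=5 → 6; l=6 → 7.
Orbitals: 4 + 5 + 6 + 7 = 22. With ms fixed to a single value there is one state per orbital, giving 22 states.

22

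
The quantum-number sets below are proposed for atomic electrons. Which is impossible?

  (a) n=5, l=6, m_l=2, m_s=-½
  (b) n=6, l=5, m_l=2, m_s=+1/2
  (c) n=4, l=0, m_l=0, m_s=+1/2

(a) has l = 6 ≥ n = 5, violating 0 ≤ l ≤ n−1.
The remaining sets (b), (c) satisfy all four rules.

(a)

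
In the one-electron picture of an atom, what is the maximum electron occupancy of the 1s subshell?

A subshell with l = 0 has 2l+1 = 1 orbital, each holding 2 electrons (spin ±1/2), so 1 × 2 = 2.

2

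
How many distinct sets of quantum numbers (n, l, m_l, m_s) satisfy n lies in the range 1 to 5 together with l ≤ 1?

34

For each n in the range, tally the orbitals obeying l ≤ 1:
n=1 → 1; n=2 → 4; n=3 → 4; n=4 → 4; n=5 → 4.
Orbitals: 1 + 4 + 4 + 4 + 4 = 17. Including both spin states (m_s = ±1/2) gives 2 × 17 = 34 states.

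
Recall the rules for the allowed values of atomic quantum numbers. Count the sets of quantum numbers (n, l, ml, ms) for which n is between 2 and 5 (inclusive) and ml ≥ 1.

Go shell by shell, enumerating (l, ml) with ml ≥ 1:
n=2 → 1; n=3 → 3; n=4 → 6; n=5 → 10.
Orbitals: 1 + 3 + 6 + 10 = 20. Including both spin states (ms = ±1/2) gives 2 × 20 = 40 states.

40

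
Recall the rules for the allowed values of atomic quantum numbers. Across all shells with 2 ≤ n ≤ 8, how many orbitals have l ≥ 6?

41

Per-shell orbital counts meeting the constraint:
n=7 → 13; n=8 → 28.
Total orbitals: 13 + 28 = 41.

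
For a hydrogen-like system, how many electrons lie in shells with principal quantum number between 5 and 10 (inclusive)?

710

Shell n has n² orbitals: 5²=25 + 6²=36 + 7²=49 + 8²=64 + 9²=81 + 10²=100 = 355 orbitals.
Two spin states per orbital: 2 × 355 = 710 electrons.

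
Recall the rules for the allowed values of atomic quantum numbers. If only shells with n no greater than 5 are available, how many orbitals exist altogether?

Total orbitals = 1² + 2² + 3² + 4² + 5² = 55.

55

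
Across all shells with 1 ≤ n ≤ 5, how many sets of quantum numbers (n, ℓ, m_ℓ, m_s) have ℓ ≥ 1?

100

Treat each shell separately and count matching orbitals:
n=2 → 3; n=3 → 8; n=4 → 15; n=5 → 24.
Orbitals: 3 + 8 + 15 + 24 = 50. Including both spin states (m_s = ±1/2) gives 2 × 50 = 100 states.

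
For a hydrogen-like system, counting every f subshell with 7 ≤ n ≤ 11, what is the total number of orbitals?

An f subshell (l = 3) exists for every n ≥ 4, so shells n = 7, 8, 9, 10, 11 each contribute one — 5 subshells.
Since each f subshell has 2·3+1 = 7 orbitals, the total is 5 × 7 = 35.

35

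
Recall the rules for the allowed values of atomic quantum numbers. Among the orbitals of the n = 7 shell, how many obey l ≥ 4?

The n = 7 shell has l = 0 through 6; check each.
The (l, ml) pairs meeting l ≥ 4 give: l=4 → 9; l=5 → 11; l=6 → 13.
Total orbitals: 9 + 11 + 13 = 33.

33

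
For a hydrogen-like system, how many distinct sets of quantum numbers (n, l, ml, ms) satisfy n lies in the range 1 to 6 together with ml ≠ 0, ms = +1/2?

70

For each n in the range, tally the orbitals obeying ml ≠ 0:
n=2 → 2; n=3 → 6; n=4 → 12; n=5 → 20; n=6 → 30.
Orbitals: 2 + 6 + 12 + 20 + 30 = 70. With ms fixed to +1/2 there is one state per orbital, so 70 states.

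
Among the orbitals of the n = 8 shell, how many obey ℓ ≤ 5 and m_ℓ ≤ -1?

The n = 8 shell has ℓ = 0 through 7; check each.
Orbitals with ℓ ≤ 5 and m_ℓ ≤ -1, by ℓ: ℓ=1 → 1; ℓ=2 → 2; ℓ=3 → 3; ℓ=4 → 4; ℓ=5 → 5.
Total orbitals: 1 + 2 + 3 + 4 + 5 = 15.

15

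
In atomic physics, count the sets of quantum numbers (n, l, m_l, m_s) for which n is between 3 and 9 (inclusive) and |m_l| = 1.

140

For each n in the range, tally the orbitals obeying |m_l| = 1:
n=3 → 4; n=4 → 6; n=5 → 8; n=6 → 10; n=7 → 12; n=8 → 14; n=9 → 16.
Orbitals: 4 + 6 + 8 + 10 + 12 + 14 + 16 = 70. Including both spin states (m_s = ±1/2) gives 2 × 70 = 140 states.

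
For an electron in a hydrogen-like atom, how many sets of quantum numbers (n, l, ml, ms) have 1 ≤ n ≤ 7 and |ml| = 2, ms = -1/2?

Treat each shell separately and count matching orbitals:
n=3 → 2; n=4 → 4; n=5 → 6; n=6 → 8; n=7 → 10.
Orbitals: 2 + 4 + 6 + 8 + 10 = 30. With ms fixed to -1/2 there is one state per orbital, so 30 states.

30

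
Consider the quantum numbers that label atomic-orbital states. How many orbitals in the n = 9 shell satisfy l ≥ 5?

Orbitals with l ≥ 5, by l: l=5 → 11; l=6 → 13; l=7 → 15; l=8 → 17.
Total orbitals: 11 + 13 + 15 + 17 = 56.

56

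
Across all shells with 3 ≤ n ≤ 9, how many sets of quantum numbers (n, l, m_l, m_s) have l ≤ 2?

Per-shell orbital counts meeting the constraint:
n=3 → 9; n=4 → 9; n=5 → 9; n=6 → 9; n=7 → 9; n=8 → 9; n=9 → 9.
Orbitals: 9 + 9 + 9 + 9 + 9 + 9 + 9 = 63. Including both spin states (m_s = ±1/2) gives 2 × 63 = 126 states.

126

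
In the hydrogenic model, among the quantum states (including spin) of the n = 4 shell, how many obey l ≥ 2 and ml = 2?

4

Contributions: l=2 → 1; l=3 → 1.
Orbitals: 1 + 1 = 2. Each orbital carries two spin states, so 2 × 2 = 4 states.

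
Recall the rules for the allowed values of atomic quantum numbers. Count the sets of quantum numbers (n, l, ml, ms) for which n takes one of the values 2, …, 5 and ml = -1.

20

Work shell by shell — for each n, count the (l, ml) pairs that satisfy ml = -1:
n=2 → 1; n=3 → 2; n=4 → 3; n=5 → 4.
Orbitals: 1 + 2 + 3 + 4 = 10. Including both spin states (ms = ±1/2) gives 2 × 10 = 20 states.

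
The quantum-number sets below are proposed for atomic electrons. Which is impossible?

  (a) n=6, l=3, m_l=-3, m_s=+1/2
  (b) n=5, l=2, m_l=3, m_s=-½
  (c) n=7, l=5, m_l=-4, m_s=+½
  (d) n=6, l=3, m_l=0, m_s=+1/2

(b) has |m_l| = 3 > l = 2, violating −l ≤ m_l ≤ l.
The remaining sets (a), (c), (d) satisfy all four rules.

(b)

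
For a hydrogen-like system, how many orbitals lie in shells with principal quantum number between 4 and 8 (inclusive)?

Shell n has n² orbitals: 4²=16 + 5²=25 + 6²=36 + 7²=49 + 8²=64 = 190 orbitals.

190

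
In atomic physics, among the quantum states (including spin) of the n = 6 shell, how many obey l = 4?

Orbitals with l = 4, by l: l=4 → 9.
Orbitals: 9. Each orbital carries two spin states, so 9 × 2 = 18 states.

18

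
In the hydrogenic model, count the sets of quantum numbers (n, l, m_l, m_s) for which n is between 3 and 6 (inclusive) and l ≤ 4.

Work shell by shell — for each n, count the (l, m_l) pairs that satisfy l ≤ 4:
n=3 → 9; n=4 → 16; n=5 → 25; n=6 → 25.
Orbitals: 9 + 16 + 25 + 25 = 75. Including both spin states (m_s = ±1/2) gives 2 × 75 = 150 states.

150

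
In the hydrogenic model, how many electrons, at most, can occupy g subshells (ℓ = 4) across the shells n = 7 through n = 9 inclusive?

54

A g subshell (ℓ = 4) exists for every n ≥ 5, so shells n = 7, 8, 9 each contribute one — 3 subshells.
Since each g subshell holds 2(2·4+1) = 18 electrons, the total is 3 × 18 = 54.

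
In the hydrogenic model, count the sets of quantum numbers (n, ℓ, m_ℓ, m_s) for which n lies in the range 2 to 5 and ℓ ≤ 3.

Per-shell orbital counts meeting the constraint:
n=2 → 4; n=3 → 9; n=4 → 16; n=5 → 16.
Orbitals: 4 + 9 + 16 + 16 = 45. Including both spin states (m_s = ±1/2) gives 2 × 45 = 90 states.

90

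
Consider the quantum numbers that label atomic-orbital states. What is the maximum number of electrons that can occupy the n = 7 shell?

98

A shell holds 2n² electrons: 2 × 7² = 2 × 49 = 98.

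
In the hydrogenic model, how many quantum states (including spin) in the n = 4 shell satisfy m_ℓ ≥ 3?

For n = 4, ℓ ranges over 0 … 3.
Per ℓ-value: ℓ=3 → 1.
Orbitals: 1. Each orbital carries two spin states, so 1 × 2 = 2 states.

2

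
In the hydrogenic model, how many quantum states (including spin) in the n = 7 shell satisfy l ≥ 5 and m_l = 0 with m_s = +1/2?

2

For n = 7, l ranges over 0 … 6.
Contributions: l=5 → 1; l=6 → 1.
Orbitals: 1 + 1 = 2. With m_s fixed to a single value there is one state per orbital, giving 2 states.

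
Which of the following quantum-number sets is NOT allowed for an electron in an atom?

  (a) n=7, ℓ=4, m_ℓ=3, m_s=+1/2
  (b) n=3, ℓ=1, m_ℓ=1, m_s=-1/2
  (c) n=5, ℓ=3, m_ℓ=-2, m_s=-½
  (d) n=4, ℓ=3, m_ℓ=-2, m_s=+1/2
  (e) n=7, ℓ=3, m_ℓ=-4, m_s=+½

(e) has |m_ℓ| = 4 > ℓ = 3, violating −ℓ ≤ m_ℓ ≤ ℓ.
The remaining sets (a), (b), (c), (d) satisfy all four rules.

(e)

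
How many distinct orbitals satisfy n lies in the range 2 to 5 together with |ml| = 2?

12

For each n in the range, tally the orbitals obeying |ml| = 2:
n=3 → 2; n=4 → 4; n=5 → 6.
Total orbitals: 2 + 4 + 6 = 12.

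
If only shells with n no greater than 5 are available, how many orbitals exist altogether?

55

Total orbitals = 1² + 2² + 3² + 4² + 5² = 55.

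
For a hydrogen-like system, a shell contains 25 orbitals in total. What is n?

n = 5

n² = 25 ⇒ n = 5.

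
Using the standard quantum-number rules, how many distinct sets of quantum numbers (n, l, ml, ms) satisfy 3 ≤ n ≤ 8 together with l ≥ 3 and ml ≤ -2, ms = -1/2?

Treat each shell separately and count matching orbitals:
n=4 → 2; n=5 → 5; n=6 → 9; n=7 → 14; n=8 → 20.
Orbitals: 2 + 5 + 9 + 14 + 20 = 50. With ms fixed to -1/2 there is one state per orbital, so 50 states.

50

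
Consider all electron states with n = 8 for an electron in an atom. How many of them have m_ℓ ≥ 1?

The (ℓ, m_ℓ) pairs meeting m_ℓ ≥ 1 give: ℓ=1 → 1; ℓ=2 → 2; ℓ=3 → 3; ℓ=4 → 4; ℓ=5 → 5; ℓ=6 → 6; ℓ=7 → 7.
Orbitals: 1 + 2 + 3 + 4 + 5 + 6 + 7 = 28. Each orbital carries two spin states, so 28 × 2 = 56 states.

56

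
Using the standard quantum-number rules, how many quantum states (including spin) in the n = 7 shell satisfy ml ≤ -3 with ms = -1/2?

For n = 7, l ranges over 0 … 6.
Contributions: l=3 → 1; l=4 → 2; l=5 → 3; l=6 → 4.
Orbitals: 1 + 2 + 3 + 4 = 10. With ms fixed to a single value there is one state per orbital, giving 10 states.

10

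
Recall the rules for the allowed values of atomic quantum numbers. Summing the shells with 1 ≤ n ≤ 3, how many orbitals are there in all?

14

Shell n has n² orbitals: 1²=1 + 2²=4 + 3²=9 = 14 orbitals.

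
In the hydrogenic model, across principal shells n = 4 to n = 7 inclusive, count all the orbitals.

Shell n has n² orbitals: 4²=16 + 5²=25 + 6²=36 + 7²=49 = 126 orbitals.

126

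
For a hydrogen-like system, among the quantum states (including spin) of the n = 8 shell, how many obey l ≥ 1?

126

For n = 8, l ranges over 0 … 7.
Orbitals with l ≥ 1, by l: l=1 → 3; l=2 → 5; l=3 → 7; l=4 → 9; l=5 → 11; l=6 → 13; l=7 → 15.
Orbitals: 3 + 5 + 7 + 9 + 11 + 13 + 15 = 63. Each orbital carries two spin states, so 63 × 2 = 126 states.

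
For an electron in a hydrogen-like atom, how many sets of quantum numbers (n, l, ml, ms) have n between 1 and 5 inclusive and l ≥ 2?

76

Go shell by shell, enumerating (l, ml) with l ≥ 2:
n=3 → 5; n=4 → 12; n=5 → 21.
Orbitals: 5 + 12 + 21 = 38. Including both spin states (ms = ±1/2) gives 2 × 38 = 76 states.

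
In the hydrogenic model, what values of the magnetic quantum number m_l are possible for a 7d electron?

The 7d subshell has l = 2, and m_l takes every integer from −l to +l. With l = 2 that gives the 5 values -2, -1, 0, 1, 2.

-2, -1, 0, 1, 2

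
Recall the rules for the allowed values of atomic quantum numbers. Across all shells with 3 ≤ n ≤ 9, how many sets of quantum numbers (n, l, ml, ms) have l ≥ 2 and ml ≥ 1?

Go shell by shell, enumerating (l, ml) with l ≥ 2 and ml ≥ 1:
n=3 → 2; n=4 → 5; n=5 → 9; n=6 → 14; n=7 → 20; n=8 → 27; n=9 → 35.
Orbitals: 2 + 5 + 9 + 14 + 20 + 27 + 35 = 112. Including both spin states (ms = ±1/2) gives 2 × 112 = 224 states.

224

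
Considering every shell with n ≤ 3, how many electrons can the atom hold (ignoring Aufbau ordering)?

Total orbitals = 1² + 2² + 3² = 14. Doubling for spin gives 28 electrons.

28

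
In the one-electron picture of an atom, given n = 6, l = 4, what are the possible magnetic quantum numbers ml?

-4, -3, -2, -1, 0, 1, 2, 3, 4

ml takes every integer from −l to +l. With l = 4 that gives the 9 values -4, -3, -2, -1, 0, 1, 2, 3, 4.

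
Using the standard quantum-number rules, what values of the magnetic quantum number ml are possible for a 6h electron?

-5, -4, -3, -2, -1, 0, 1, 2, 3, 4, 5

The 6h subshell has l = 5, and ml takes every integer from −l to +l. With l = 5 that gives the 11 values -5, -4, -3, -2, -1, 0, 1, 2, 3, 4, 5.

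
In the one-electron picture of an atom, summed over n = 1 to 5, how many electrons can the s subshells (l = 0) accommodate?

10

An s subshell (l = 0) exists for every n ≥ 1, so shells n = 1, 2, 3, 4, 5 each contribute one — 5 subshells.
Since each s subshell holds 2(2·0+1) = 2 electrons, the total is 5 × 2 = 10.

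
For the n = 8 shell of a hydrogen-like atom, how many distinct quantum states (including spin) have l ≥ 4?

For n = 8, l ranges over 0 … 7.
Orbitals with l ≥ 4, by l: l=4 → 9; l=5 → 11; l=6 → 13; l=7 → 15.
Orbitals: 9 + 11 + 13 + 15 = 48. Each orbital carries two spin states, so 48 × 2 = 96 states.

96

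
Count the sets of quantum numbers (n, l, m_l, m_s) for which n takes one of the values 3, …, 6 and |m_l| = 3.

Treat each shell separately and count matching orbitals:
n=4 → 2; n=5 → 4; n=6 → 6.
Orbitals: 2 + 4 + 6 = 12. Including both spin states (m_s = ±1/2) gives 2 × 12 = 24 states.

24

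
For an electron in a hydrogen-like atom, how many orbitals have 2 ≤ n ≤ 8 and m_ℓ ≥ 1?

84

Count contributing orbitals for each principal shell:
n=2 → 1; n=3 → 3; n=4 → 6; n=5 → 10; n=6 → 15; n=7 → 21; n=8 → 28.
Total orbitals: 1 + 3 + 6 + 10 + 15 + 21 + 28 = 84.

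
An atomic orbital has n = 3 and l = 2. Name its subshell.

3d

l = 2 corresponds to the letter 'd', so the subshell is 3d.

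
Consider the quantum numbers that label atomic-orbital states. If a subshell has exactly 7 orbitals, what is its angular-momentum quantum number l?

l = 3

2l+1 = 7 gives l = 3.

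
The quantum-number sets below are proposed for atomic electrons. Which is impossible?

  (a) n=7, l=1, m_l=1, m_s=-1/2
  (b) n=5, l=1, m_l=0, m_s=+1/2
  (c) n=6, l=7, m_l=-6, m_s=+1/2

(c) has l = 7 ≥ n = 6, violating 0 ≤ l ≤ n−1.
The remaining sets (a), (b) satisfy all four rules.

(c)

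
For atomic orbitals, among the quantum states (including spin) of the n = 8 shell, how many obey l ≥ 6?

56

For n = 8, l ranges over 0 … 7.
The (l, m_l) pairs meeting l ≥ 6 give: l=6 → 13; l=7 → 15.
Orbitals: 13 + 15 = 28. Each orbital carries two spin states, so 28 × 2 = 56 states.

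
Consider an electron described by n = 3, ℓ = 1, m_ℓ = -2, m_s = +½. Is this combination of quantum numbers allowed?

No

The magnetic quantum number must satisfy −ℓ ≤ m_ℓ ≤ ℓ. With ℓ = 1, m_ℓ can only be -1, 0, 1, so m_ℓ = -2 is forbidden.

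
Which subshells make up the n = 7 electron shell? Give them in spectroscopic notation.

For n = 7, l runs from 0 to 6. In spectroscopic notation l = 0,1,2,… ↔ s,p,d,f,g,h,i, so the subshells are 7s, 7p, 7d, 7f, 7g, 7h, 7i.

7s, 7p, 7d, 7f, 7g, 7h, 7i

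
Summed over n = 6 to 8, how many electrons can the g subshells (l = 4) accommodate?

A g subshell (l = 4) exists for every n ≥ 5, so shells n = 6, 7, 8 each contribute one — 3 subshells.
Since each g subshell holds 2(2·4+1) = 18 electrons, the total is 3 × 18 = 54.

54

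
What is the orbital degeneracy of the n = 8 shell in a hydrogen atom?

64

The n = 8 shell contains n² = 8² = 64 orbitals.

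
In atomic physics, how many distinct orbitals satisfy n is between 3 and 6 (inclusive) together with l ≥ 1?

82

Per-shell orbital counts meeting the constraint:
n=3 → 8; n=4 → 15; n=5 → 24; n=6 → 35.
Total orbitals: 8 + 15 + 24 + 35 = 82.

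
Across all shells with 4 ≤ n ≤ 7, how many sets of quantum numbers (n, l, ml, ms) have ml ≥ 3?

40

Per-shell orbital counts meeting the constraint:
n=4 → 1; n=5 → 3; n=6 → 6; n=7 → 10.
Orbitals: 1 + 3 + 6 + 10 = 20. Including both spin states (ms = ±1/2) gives 2 × 20 = 40 states.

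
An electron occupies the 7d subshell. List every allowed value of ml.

-2, -1, 0, 1, 2

The 7d subshell has l = 2, and ml takes every integer from −l to +l. With l = 2 that gives the 5 values -2, -1, 0, 1, 2.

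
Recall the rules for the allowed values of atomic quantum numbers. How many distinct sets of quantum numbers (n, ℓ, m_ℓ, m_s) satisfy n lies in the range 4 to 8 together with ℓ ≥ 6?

82

Count contributing orbitals for each principal shell:
n=7 → 13; n=8 → 28.
Orbitals: 13 + 28 = 41. Including both spin states (m_s = ±1/2) gives 2 × 41 = 82 states.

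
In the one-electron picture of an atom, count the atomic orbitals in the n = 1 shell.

The n = 1 shell contains n² = 1² = 1 orbital.

1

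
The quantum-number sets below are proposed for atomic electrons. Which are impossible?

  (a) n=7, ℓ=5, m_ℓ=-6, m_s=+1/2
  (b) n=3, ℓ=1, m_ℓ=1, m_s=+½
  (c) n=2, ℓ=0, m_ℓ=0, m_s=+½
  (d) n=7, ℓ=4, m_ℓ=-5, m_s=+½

(a) has |m_ℓ| = 6 > ℓ = 5, violating −ℓ ≤ m_ℓ ≤ ℓ.
(d) has |m_ℓ| = 5 > ℓ = 4, violating −ℓ ≤ m_ℓ ≤ ℓ.
The remaining sets (b), (c) satisfy all four rules.

(a) and (d)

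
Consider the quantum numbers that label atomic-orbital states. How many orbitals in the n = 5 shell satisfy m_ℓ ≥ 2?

6

Go through ℓ = 0, …, 4 (the values permitted for n = 5).
Orbitals with m_ℓ ≥ 2, by ℓ: ℓ=2 → 1; ℓ=3 → 2; ℓ=4 → 3.
Total orbitals: 1 + 2 + 3 = 6.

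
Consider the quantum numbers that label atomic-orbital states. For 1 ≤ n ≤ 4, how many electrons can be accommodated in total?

60

Total orbitals = 1² + 2² + 3² + 4² = 30. Doubling for spin gives 60 electrons.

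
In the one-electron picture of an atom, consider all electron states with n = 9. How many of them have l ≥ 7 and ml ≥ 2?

Go through l = 0, …, 8 (the values permitted for n = 9).
Contributions: l=7 → 6; l=8 → 7.
Orbitals: 6 + 7 = 13. Each orbital carries two spin states, so 13 × 2 = 26 states.

26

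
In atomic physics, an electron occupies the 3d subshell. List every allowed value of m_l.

The 3d subshell has l = 2, and m_l takes every integer from −l to +l. With l = 2 that gives the 5 values -2, -1, 0, 1, 2.

-2, -1, 0, 1, 2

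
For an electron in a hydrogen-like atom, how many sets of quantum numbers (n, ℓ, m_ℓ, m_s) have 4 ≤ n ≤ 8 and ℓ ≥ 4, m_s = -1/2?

Count contributing orbitals for each principal shell:
n=5 → 9; n=6 → 20; n=7 → 33; n=8 → 48.
Orbitals: 9 + 20 + 33 + 48 = 110. With m_s fixed to -1/2 there is one state per orbital, so 110 states.

110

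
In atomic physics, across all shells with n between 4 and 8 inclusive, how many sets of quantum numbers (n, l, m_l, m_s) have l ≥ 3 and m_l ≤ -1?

Work shell by shell — for each n, count the (l, m_l) pairs that satisfy l ≥ 3 and m_l ≤ -1:
n=4 → 3; n=5 → 7; n=6 → 12; n=7 → 18; n=8 → 25.
Orbitals: 3 + 7 + 12 + 18 + 25 = 65. Including both spin states (m_s = ±1/2) gives 2 × 65 = 130 states.

130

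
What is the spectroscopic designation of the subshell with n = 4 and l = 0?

4s

l = 0 corresponds to the letter 's', so the subshell is 4s.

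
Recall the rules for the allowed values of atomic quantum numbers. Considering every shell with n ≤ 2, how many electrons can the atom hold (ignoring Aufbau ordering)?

10

Total orbitals = 1² + 2² = 5. Doubling for spin gives 10 electrons.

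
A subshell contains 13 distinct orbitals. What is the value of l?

2l+1 = 13 gives l = 6.

l = 6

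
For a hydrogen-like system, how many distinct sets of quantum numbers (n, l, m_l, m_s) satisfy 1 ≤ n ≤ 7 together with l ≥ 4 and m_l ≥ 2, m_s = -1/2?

Treat each shell separately and count matching orbitals:
n=5 → 3; n=6 → 7; n=7 → 12.
Orbitals: 3 + 7 + 12 = 22. With m_s fixed to -1/2 there is one state per orbital, so 22 states.

22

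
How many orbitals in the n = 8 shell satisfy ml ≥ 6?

3

Go through l = 0, …, 7 (the values permitted for n = 8).
Per l-value: l=6 → 1; l=7 → 2.
Total orbitals: 1 + 2 = 3.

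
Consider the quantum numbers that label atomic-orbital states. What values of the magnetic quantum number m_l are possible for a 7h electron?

-5, -4, -3, -2, -1, 0, 1, 2, 3, 4, 5

The 7h subshell has l = 5, and m_l takes every integer from −l to +l. With l = 5 that gives the 11 values -5, -4, -3, -2, -1, 0, 1, 2, 3, 4, 5.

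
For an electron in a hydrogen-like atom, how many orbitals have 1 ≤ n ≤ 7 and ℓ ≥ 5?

35

Treat each shell separately and count matching orbitals:
n=6 → 11; n=7 → 24.
Total orbitals: 11 + 24 = 35.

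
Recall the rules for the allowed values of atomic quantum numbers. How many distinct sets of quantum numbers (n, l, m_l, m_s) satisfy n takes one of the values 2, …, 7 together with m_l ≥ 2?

Work shell by shell — for each n, count the (l, m_l) pairs that satisfy m_l ≥ 2:
n=3 → 1; n=4 → 3; n=5 → 6; n=6 → 10; n=7 → 15.
Orbitals: 1 + 3 + 6 + 10 + 15 = 35. Including both spin states (m_s = ±1/2) gives 2 × 35 = 70 states.

70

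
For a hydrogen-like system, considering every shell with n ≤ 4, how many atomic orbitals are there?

30

Total orbitals = 1² + 2² + 3² + 4² = 30.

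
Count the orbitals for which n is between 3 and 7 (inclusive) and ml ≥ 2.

35

Work shell by shell — for each n, count the (l, ml) pairs that satisfy ml ≥ 2:
n=3 → 1; n=4 → 3; n=5 → 6; n=6 → 10; n=7 → 15.
Total orbitals: 1 + 3 + 6 + 10 + 15 = 35.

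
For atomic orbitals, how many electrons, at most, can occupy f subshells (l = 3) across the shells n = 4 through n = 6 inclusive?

An f subshell (l = 3) exists for every n ≥ 4, so shells n = 4, 5, 6 each contribute one — 3 subshells.
Since each f subshell holds 2(2·3+1) = 14 electrons, the total is 3 × 14 = 42.

42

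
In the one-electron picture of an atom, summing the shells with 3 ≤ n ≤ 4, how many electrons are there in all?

50

Shell n has n² orbitals: 3²=9 + 4²=16 = 25 orbitals.
Two spin states per orbital: 2 × 25 = 50 electrons.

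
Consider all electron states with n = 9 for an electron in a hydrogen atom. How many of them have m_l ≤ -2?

56

With n = 9 the allowed l are 0, 1, …, 8.
The (l, m_l) pairs meeting m_l ≤ -2 give: l=2 → 1; l=3 → 2; l=4 → 3; l=5 → 4; l=6 → 5; l=7 → 6; l=8 → 7.
Orbitals: 1 + 2 + 3 + 4 + 5 + 6 + 7 = 28. Each orbital carries two spin states, so 28 × 2 = 56 states.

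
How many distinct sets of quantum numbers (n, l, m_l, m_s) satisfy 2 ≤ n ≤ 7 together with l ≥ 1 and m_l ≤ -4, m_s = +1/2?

Count contributing orbitals for each principal shell:
n=5 → 1; n=6 → 3; n=7 → 6.
Orbitals: 1 + 3 + 6 = 10. With m_s fixed to +1/2 there is one state per orbital, so 10 states.

10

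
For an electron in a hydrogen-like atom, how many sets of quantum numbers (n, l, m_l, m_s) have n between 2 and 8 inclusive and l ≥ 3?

Count contributing orbitals for each principal shell:
n=4 → 7; n=5 → 16; n=6 → 27; n=7 → 40; n=8 → 55.
Orbitals: 7 + 16 + 27 + 40 + 55 = 145. Including both spin states (m_s = ±1/2) gives 2 × 145 = 290 states.

290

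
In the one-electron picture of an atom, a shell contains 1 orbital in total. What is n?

n² = 1 ⇒ n = 1.

n = 1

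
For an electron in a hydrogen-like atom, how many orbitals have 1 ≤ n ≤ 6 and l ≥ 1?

85

Work shell by shell — for each n, count the (l, ml) pairs that satisfy l ≥ 1:
n=2 → 3; n=3 → 8; n=4 → 15; n=5 → 24; n=6 → 35.
Total orbitals: 3 + 8 + 15 + 24 + 35 = 85.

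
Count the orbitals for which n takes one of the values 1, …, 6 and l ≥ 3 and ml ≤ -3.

10

Go shell by shell, enumerating (l, ml) with l ≥ 3 and ml ≤ -3:
n=4 → 1; n=5 → 3; n=6 → 6.
Total orbitals: 1 + 3 + 6 = 10.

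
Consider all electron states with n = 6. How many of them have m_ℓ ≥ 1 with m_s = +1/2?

For n = 6, ℓ ranges over 0 … 5.
Contributions: ℓ=1 → 1; ℓ=2 → 2; ℓ=3 → 3; ℓ=4 → 4; ℓ=5 → 5.
Orbitals: 1 + 2 + 3 + 4 + 5 = 15. With m_s fixed to a single value there is one state per orbital, giving 15 states.

15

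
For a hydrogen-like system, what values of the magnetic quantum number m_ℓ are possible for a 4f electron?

The 4f subshell has ℓ = 3, and m_ℓ takes every integer from −ℓ to +ℓ. With ℓ = 3 that gives the 7 values -3, -2, -1, 0, 1, 2, 3.

-3, -2, -1, 0, 1, 2, 3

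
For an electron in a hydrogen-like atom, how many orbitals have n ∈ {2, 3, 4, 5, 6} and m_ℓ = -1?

15

For each n in the range, tally the orbitals obeying m_ℓ = -1:
n=2 → 1; n=3 → 2; n=4 → 3; n=5 → 4; n=6 → 5.
Total orbitals: 1 + 2 + 3 + 4 + 5 = 15.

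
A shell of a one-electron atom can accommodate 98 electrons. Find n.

n = 7

2n² = 98 ⇒ n² = 49 ⇒ n = 7.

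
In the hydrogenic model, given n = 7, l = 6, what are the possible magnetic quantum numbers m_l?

-6, -5, -4, -3, -2, -1, 0, 1, 2, 3, 4, 5, 6

m_l takes every integer from −l to +l. With l = 6 that gives the 13 values -6, -5, -4, -3, -2, -1, 0, 1, 2, 3, 4, 5, 6.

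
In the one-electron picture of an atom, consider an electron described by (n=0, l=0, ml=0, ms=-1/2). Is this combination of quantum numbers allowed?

No

The principal quantum number must be a positive integer (n ≥ 1), but here n = 0.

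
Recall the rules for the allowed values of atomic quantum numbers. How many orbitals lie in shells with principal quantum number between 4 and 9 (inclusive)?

Shell n has n² orbitals: 4²=16 + 5²=25 + 6²=36 + 7²=49 + 8²=64 + 9²=81 = 271 orbitals.

271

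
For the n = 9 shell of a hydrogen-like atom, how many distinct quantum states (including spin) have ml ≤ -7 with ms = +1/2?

For n = 9, l ranges over 0 … 8.
The (l, ml) pairs meeting ml ≤ -7 give: l=7 → 1; l=8 → 2.
Orbitals: 1 + 2 = 3. With ms fixed to a single value there is one state per orbital, giving 3 states.

3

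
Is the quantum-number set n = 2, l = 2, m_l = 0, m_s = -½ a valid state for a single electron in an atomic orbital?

The orbital quantum number must satisfy 0 ≤ l ≤ n−1. With n = 2 the allowed l values are 0, 1, so l = 2 is out of range.

No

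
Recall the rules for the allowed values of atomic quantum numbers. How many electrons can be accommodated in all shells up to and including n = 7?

Total orbitals = 1² + 2² + 3² + 4² + 5² + 6² + 7² = 140. Doubling for spin gives 280 electrons.

280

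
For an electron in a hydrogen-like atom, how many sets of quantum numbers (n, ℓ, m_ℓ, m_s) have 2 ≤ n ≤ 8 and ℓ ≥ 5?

148

Work shell by shell — for each n, count the (ℓ, m_ℓ) pairs that satisfy ℓ ≥ 5:
n=6 → 11; n=7 → 24; n=8 → 39.
Orbitals: 11 + 24 + 39 = 74. Including both spin states (m_s = ±1/2) gives 2 × 74 = 148 states.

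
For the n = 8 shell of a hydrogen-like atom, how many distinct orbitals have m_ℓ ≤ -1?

For n = 8, ℓ ranges over 0 … 7.
Contributions: ℓ=1 → 1; ℓ=2 → 2; ℓ=3 → 3; ℓ=4 → 4; ℓ=5 → 5; ℓ=6 → 6; ℓ=7 → 7.
Total orbitals: 1 + 2 + 3 + 4 + 5 + 6 + 7 = 28.

28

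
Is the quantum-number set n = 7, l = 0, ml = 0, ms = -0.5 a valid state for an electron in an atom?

n = 7 is a positive integer. l = 0 satisfies 0 ≤ l ≤ n−1 = 6. ml = 0 lies in the range −l … +l (here 0). ms = -1/2 is one of ±1/2.
All four constraints are satisfied.

Yes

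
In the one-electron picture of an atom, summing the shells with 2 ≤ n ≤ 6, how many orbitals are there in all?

Shell n has n² orbitals: 2²=4 + 3²=9 + 4²=16 + 5²=25 + 6²=36 = 90 orbitals.

90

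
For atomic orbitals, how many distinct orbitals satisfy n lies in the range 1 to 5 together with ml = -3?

3

Per-shell orbital counts meeting the constraint:
n=4 → 1; n=5 → 2.
Total orbitals: 1 + 2 = 3.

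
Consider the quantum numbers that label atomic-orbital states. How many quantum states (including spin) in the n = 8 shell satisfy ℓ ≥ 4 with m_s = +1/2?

Go through ℓ = 0, …, 7 (the values permitted for n = 8).
Orbitals with ℓ ≥ 4, by ℓ: ℓ=4 → 9; ℓ=5 → 11; ℓ=6 → 13; ℓ=7 → 15.
Orbitals: 9 + 11 + 13 + 15 = 48. With m_s fixed to a single value there is one state per orbital, giving 48 states.

48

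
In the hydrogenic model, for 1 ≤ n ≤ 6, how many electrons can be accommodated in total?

Total orbitals = 1² + 2² + 3² + 4² + 5² + 6² = 91. Doubling for spin gives 182 electrons.

182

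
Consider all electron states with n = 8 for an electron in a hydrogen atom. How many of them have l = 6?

26

For n = 8, l ranges over 0 … 7.
Contributions: l=6 → 13.
Orbitals: 13. Each orbital carries two spin states, so 13 × 2 = 26 states.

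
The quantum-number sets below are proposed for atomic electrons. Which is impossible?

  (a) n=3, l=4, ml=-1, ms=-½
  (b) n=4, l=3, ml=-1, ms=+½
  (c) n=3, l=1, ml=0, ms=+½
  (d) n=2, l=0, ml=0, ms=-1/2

(a) has l = 4 ≥ n = 3, violating 0 ≤ l ≤ n−1.
The remaining sets (b), (c), (d) satisfy all four rules.

(a)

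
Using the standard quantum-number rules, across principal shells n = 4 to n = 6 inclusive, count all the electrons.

154

Shell n has n² orbitals: 4²=16 + 5²=25 + 6²=36 = 77 orbitals.
Two spin states per orbital: 2 × 77 = 154 electrons.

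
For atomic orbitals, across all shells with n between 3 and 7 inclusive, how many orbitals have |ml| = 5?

Count contributing orbitals for each principal shell:
n=6 → 2; n=7 → 4.
Total orbitals: 2 + 4 = 6.

6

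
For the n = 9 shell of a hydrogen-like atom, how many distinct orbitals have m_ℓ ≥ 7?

Contributions: ℓ=7 → 1; ℓ=8 → 2.
Total orbitals: 1 + 2 = 3.

3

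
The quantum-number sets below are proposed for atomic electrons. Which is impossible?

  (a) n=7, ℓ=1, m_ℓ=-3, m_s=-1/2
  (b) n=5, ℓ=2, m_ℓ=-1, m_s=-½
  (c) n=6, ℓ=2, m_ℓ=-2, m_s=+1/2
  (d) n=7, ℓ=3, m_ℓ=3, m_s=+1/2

(a) has |m_ℓ| = 3 > ℓ = 1, violating −ℓ ≤ m_ℓ ≤ ℓ.
The remaining sets (b), (c), (d) satisfy all four rules.

(a)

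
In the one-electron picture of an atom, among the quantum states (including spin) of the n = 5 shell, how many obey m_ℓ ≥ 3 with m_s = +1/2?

Go through ℓ = 0, …, 4 (the values permitted for n = 5).
Orbitals with m_ℓ ≥ 3, by ℓ: ℓ=3 → 1; ℓ=4 → 2.
Orbitals: 1 + 2 = 3. With m_s fixed to a single value there is one state per orbital, giving 3 states.

3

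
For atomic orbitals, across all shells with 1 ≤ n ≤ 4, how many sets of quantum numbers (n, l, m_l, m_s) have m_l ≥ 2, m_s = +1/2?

4

Work shell by shell — for each n, count the (l, m_l) pairs that satisfy m_l ≥ 2:
n=3 → 1; n=4 → 3.
Orbitals: 1 + 3 = 4. With m_s fixed to +1/2 there is one state per orbital, so 4 states.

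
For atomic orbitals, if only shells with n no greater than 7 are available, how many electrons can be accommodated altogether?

Total orbitals = 1² + 2² + 3² + 4² + 5² + 6² + 7² = 140. Doubling for spin gives 280 electrons.

280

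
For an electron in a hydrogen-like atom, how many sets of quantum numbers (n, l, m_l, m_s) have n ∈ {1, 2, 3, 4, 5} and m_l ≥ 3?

8

Treat each shell separately and count matching orbitals:
n=4 → 1; n=5 → 3.
Orbitals: 1 + 3 = 4. Including both spin states (m_s = ±1/2) gives 2 × 4 = 8 states.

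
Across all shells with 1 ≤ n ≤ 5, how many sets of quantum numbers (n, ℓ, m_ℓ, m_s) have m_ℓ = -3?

6

Go shell by shell, enumerating (ℓ, m_ℓ) with m_ℓ = -3:
n=4 → 1; n=5 → 2.
Orbitals: 1 + 2 = 3. Including both spin states (m_s = ±1/2) gives 2 × 3 = 6 states.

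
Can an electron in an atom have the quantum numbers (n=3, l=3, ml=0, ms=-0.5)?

The orbital quantum number must satisfy 0 ≤ l ≤ n−1. With n = 3 the allowed l values are 0, 1, 2, so l = 3 is out of range.

No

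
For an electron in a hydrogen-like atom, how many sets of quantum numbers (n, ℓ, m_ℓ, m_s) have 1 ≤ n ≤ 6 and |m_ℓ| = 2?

Count contributing orbitals for each principal shell:
n=3 → 2; n=4 → 4; n=5 → 6; n=6 → 8.
Orbitals: 2 + 4 + 6 + 8 = 20. Including both spin states (m_s = ±1/2) gives 2 × 20 = 40 states.

40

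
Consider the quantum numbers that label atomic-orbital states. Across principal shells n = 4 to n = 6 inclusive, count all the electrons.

Shell n has n² orbitals: 4²=16 + 5²=25 + 6²=36 = 77 orbitals.
Two spin states per orbital: 2 × 77 = 154 electrons.

154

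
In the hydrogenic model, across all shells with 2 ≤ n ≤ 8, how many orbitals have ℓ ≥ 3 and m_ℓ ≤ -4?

Treat each shell separately and count matching orbitals:
n=5 → 1; n=6 → 3; n=7 → 6; n=8 → 10.
Total orbitals: 1 + 3 + 6 + 10 = 20.

20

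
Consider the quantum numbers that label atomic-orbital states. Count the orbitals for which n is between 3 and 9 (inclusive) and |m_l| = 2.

Work shell by shell — for each n, count the (l, m_l) pairs that satisfy |m_l| = 2:
n=3 → 2; n=4 → 4; n=5 → 6; n=6 → 8; n=7 → 10; n=8 → 12; n=9 → 14.
Total orbitals: 2 + 4 + 6 + 8 + 10 + 12 + 14 = 56.

56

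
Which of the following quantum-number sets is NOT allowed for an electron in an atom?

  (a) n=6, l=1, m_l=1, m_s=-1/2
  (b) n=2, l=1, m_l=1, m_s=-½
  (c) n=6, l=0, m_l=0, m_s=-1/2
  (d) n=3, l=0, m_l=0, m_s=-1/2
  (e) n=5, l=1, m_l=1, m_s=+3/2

(e) has m_s = +3/2, but an electron's spin must be ±1/2.
The remaining sets (a), (b), (c), (d) satisfy all four rules.

(e)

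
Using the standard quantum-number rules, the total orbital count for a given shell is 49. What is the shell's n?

n² = 49 ⇒ n = 7.

n = 7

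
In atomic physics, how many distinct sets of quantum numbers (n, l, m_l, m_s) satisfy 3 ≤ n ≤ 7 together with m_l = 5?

6

Work shell by shell — for each n, count the (l, m_l) pairs that satisfy m_l = 5:
n=6 → 1; n=7 → 2.
Orbitals: 1 + 2 = 3. Including both spin states (m_s = ±1/2) gives 2 × 3 = 6 states.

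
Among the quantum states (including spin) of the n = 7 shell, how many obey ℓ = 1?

6

The n = 7 shell has ℓ = 0 through 6; check each.
The (ℓ, m_ℓ) pairs meeting ℓ = 1 give: ℓ=1 → 3.
Orbitals: 3. Each orbital carries two spin states, so 3 × 2 = 6 states.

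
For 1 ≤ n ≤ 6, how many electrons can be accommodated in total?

Total orbitals = 1² + 2² + 3² + 4² + 5² + 6² = 91. Doubling for spin gives 182 electrons.

182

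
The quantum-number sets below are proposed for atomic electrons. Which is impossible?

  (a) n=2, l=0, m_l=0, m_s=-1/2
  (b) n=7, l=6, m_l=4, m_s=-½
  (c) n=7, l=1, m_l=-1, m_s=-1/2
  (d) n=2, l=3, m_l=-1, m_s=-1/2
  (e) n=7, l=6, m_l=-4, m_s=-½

(d)

(d) has l = 3 ≥ n = 2, violating 0 ≤ l ≤ n−1.
The remaining sets (a), (b), (c), (e) satisfy all four rules.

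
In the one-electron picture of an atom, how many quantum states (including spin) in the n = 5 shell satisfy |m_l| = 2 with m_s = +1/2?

The n = 5 shell has l = 0 through 4; check each.
Contributions: l=2 → 2; l=3 → 2; l=4 → 2.
Orbitals: 2 + 2 + 2 = 6. With m_s fixed to a single value there is one state per orbital, giving 6 states.

6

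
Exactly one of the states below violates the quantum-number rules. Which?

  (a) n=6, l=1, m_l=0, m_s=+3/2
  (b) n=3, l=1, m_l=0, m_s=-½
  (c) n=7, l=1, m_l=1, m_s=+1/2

(a) has m_s = +3/2, but an electron's spin must be ±1/2.
The remaining sets (b), (c) satisfy all four rules.

(a)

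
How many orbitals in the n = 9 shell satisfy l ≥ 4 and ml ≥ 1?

The (l, ml) pairs meeting l ≥ 4 and ml ≥ 1 give: l=4 → 4; l=5 → 5; l=6 → 6; l=7 → 7; l=8 → 8.
Total orbitals: 4 + 5 + 6 + 7 + 8 = 30.

30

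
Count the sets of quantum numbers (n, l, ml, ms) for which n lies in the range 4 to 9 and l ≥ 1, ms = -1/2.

For each n in the range, tally the orbitals obeying l ≥ 1:
n=4 → 15; n=5 → 24; n=6 → 35; n=7 → 48; n=8 → 63; n=9 → 80.
Orbitals: 15 + 24 + 35 + 48 + 63 + 80 = 265. With ms fixed to -1/2 there is one state per orbital, so 265 states.

265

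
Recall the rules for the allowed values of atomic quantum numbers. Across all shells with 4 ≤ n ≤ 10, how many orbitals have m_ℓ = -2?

35

Work shell by shell — for each n, count the (ℓ, m_ℓ) pairs that satisfy m_ℓ = -2:
n=4 → 2; n=5 → 3; n=6 → 4; n=7 → 5; n=8 → 6; n=9 → 7; n=10 → 8.
Total orbitals: 2 + 3 + 4 + 5 + 6 + 7 + 8 = 35.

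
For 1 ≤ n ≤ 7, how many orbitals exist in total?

Total orbitals = 1² + 2² + 3² + 4² + 5² + 6² + 7² = 140.

140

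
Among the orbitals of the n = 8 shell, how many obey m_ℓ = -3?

The n = 8 shell has ℓ = 0 through 7; check each.
The (ℓ, m_ℓ) pairs meeting m_ℓ = -3 give: ℓ=3 → 1; ℓ=4 → 1; ℓ=5 → 1; ℓ=6 → 1; ℓ=7 → 1.
Total orbitals: 1 + 1 + 1 + 1 + 1 = 5.

5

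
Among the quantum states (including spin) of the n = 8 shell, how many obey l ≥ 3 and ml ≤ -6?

Go through l = 0, …, 7 (the values permitted for n = 8).
Per l-value: l=6 → 1; l=7 → 2.
Orbitals: 1 + 2 = 3. Each orbital carries two spin states, so 3 × 2 = 6 states.

6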